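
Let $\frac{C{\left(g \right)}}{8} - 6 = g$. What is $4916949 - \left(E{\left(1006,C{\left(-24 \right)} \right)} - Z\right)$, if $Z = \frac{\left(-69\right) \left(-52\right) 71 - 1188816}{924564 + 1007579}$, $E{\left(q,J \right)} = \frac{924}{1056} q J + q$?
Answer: $\frac{9743214639889}{1932143} \approx 5.0427 \cdot 10^{6}$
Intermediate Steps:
$C{\left(g \right)} = 48 + 8 g$
$E{\left(q,J \right)} = q + \frac{7 J q}{8}$ ($E{\left(q,J \right)} = 924 \cdot \frac{1}{1056} q J + q = \frac{7 q}{8} J + q = \frac{7 J q}{8} + q = q + \frac{7 J q}{8}$)
$Z = - \frac{934068}{1932143}$ ($Z = \frac{3588 \cdot 71 - 1188816}{1932143} = \left(254748 - 1188816\right) \frac{1}{1932143} = \left(-934068\right) \frac{1}{1932143} = - \frac{934068}{1932143} \approx -0.48344$)
$4916949 - \left(E{\left(1006,C{\left(-24 \right)} \right)} - Z\right) = 4916949 - \left(\frac{1}{8} \cdot 1006 \left(8 + 7 \left(48 + 8 \left(-24\right)\right)\right) - - \frac{934068}{1932143}\right) = 4916949 - \left(\frac{1}{8} \cdot 1006 \left(8 + 7 \left(48 - 192\right)\right) + \frac{934068}{1932143}\right) = 4916949 - \left(\frac{1}{8} \cdot 1006 \left(8 + 7 \left(-144\right)\right) + \frac{934068}{1932143}\right) = 4916949 - \left(\frac{1}{8} \cdot 1006 \left(8 - 1008\right) + \frac{934068}{1932143}\right) = 4916949 - \left(\frac{1}{8} \cdot 1006 \left(-1000\right) + \frac{934068}{1932143}\right) = 4916949 - \left(-125750 + \frac{934068}{1932143}\right) = 4916949 - - \frac{242966048182}{1932143} = 4916949 + \frac{242966048182}{1932143} = \frac{9743214639889}{1932143}$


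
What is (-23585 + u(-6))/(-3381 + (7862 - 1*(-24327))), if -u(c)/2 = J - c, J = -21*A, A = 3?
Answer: -23471/28808 ≈ -0.81474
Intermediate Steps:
J = -63 (J = -21*3 = -63)
u(c) = 126 + 2*c (u(c) = -2*(-63 - c) = 126 + 2*c)
(-23585 + u(-6))/(-3381 + (7862 - 1*(-24327))) = (-23585 + (126 + 2*(-6)))/(-3381 + (7862 - 1*(-24327))) = (-23585 + (126 - 12))/(-3381 + (7862 + 24327)) = (-23585 + 114)/(-3381 + 32189) = -23471/28808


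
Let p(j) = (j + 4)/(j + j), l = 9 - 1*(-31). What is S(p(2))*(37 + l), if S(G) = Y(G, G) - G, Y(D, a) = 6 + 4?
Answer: 1309/2 ≈ 654.50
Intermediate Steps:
l = 40 (l = 9 + 31 = 40)
Y(D, a) = 10
p(j) = (4 + j)/(2*j) (p(j) = (4 + j)/((2*j)) = (4 + j)*(1/(2*j)) = (4 + j)/(2*j))
S(G) = 10 - G
S(p(2))*(37 + l) = (10 - (4 + 2)/(2*2))*(37 + 40) = (10 - 6/(2*2))*77 = (10 - 1*3/2)*77 = (10 - 3/2)*77 = (17/2)*77 = 1309/2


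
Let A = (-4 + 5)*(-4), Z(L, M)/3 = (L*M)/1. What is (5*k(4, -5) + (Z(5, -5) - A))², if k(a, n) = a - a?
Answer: 5041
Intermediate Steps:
Z(L, M) = 3*L*M (Z(L, M) = 3*((L*M)/1) = 3*((L*M)*1) = 3*(L*M) = 3*L*M)
k(a, n) = 0
A = -4 (A = 1*(-4) = -4)
(5*k(4, -5) + (Z(5, -5) - A))² = (5*0 + (3*5*(-5) - 1*(-4)))² = (0 + (-75 + 4))² = (0 - 71)² = (-71)² = 5041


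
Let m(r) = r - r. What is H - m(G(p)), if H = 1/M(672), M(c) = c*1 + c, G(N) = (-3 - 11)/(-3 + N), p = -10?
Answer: 1/1344 ≈ 0.00074405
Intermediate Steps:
G(N) = -14/(-3 + N)
M(c) = 2*c (M(c) = c + c = 2*c)
m(r) = 0
H = 1/1344 (H = 1/(2*672) = 1/1344 ≈ 0.00074405)
H - m(G(p)) = 1/1344 - 1*0 = 1/1344 + 0 = 1/1344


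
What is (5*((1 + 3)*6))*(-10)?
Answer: -1200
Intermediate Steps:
(5*((1 + 3)*6))*(-10) = (5*(4*6))*(-10) = (5*24)*(-10) = 120*(-10) = -1200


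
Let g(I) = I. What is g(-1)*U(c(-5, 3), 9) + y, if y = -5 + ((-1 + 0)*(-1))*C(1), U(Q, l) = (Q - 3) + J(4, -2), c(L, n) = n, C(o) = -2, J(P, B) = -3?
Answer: -4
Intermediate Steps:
U(Q, l) = -6 + Q (U(Q, l) = (Q - 3) - 3 = (-3 + Q) - 3 = -6 + Q)
y = -7 (y = -5 + ((-1 + 0)*(-1))*(-2) = -5 - 1*(-1)*(-2) = -5 + 1*(-2) = -5 - 2 = -7)
g(-1)*U(c(-5, 3), 9) + y = -(-6 + 3) - 7 = -1*(-3) - 7 = 3 - 7 = -4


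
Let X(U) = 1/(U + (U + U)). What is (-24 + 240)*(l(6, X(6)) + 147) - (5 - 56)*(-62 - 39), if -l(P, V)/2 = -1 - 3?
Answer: 28329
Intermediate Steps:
X(U) = 1/(3*U) (X(U) = 1/(U + 2*U) = 1/(3*U))
l(P, V) = 8 (l(P, V) = -2*(-1 - 3) = -2*(-4) = 8)
(-24 + 240)*(l(6, X(6)) + 147) - (5 - 56)*(-62 - 39) = (-24 + 240)*(8 + 147) - (5 - 56)*(-62 - 39) = 216*155 - (-51)*(-101) = 33480 - 1*5151 = 33480 - 5151 = 28329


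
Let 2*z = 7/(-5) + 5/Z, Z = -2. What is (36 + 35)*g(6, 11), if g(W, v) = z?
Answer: -2769/20 ≈ -138.45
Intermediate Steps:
z = -39/20 (z = (7/(-5) + 5/(-2))/2 = (7*(-⅕) + 5*(-½))/2 = (-7/5 - 5/2)/2 = (½)*(-39/10) = -39/20 ≈ -1.9500)
g(W, v) = -39/20
(36 + 35)*g(6, 11) = (36 + 35)*(-39/20) = 71*(-39/20) = -2769/20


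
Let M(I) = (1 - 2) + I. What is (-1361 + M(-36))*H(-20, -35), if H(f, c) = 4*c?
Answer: 195720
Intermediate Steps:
M(I) = -1 + I
(-1361 + M(-36))*H(-20, -35) = (-1361 + (-1 - 36))*(4*(-35)) = (-1361 - 37)*(-140) = -1398*(-140) = 195720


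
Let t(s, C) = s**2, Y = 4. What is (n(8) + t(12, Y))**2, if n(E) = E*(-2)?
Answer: 16384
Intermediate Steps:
n(E) = -2*E
(n(8) + t(12, Y))**2 = (-2*8 + 12**2)**2 = (-16 + 144)**2 = 128**2 = 16384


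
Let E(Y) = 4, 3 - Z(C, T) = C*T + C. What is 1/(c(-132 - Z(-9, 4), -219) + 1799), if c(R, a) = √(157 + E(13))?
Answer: 257/462320 - √161/3236240 ≈ 0.00055197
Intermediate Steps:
Z(C, T) = 3 - C - C*T (Z(C, T) = 3 - (C*T + C) = 3 - (C + C*T) = 3 + (-C - C*T) = 3 - C - C*T)
c(R, a) = √161 (c(R, a) = √(157 + 4) = √161)
1/(c(-132 - Z(-9, 4), -219) + 1799) = 1/(√161 + 1799) = 1/(1799 + √161)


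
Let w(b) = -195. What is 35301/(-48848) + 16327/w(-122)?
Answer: -804424991/9525360 ≈ -84.451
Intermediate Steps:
35301/(-48848) + 16327/w(-122) = 35301/(-48848) + 16327/(-195) = 35301*(-1/48848) + 16327*(-1/195) = -35301/48848 - 16327/195 = -804424991/9525360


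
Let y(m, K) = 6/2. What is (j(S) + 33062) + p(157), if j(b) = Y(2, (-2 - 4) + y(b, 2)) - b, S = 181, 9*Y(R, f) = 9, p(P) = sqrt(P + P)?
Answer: 32882 + sqrt(314) ≈ 32900.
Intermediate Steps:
p(P) = sqrt(2)*sqrt(P) (p(P) = sqrt(2*P) = sqrt(2)*sqrt(P))
y(m, K) = 3 (y(m, K) = 6*(1/2) = 3)
Y(R, f) = 1 (Y(R, f) = (1/9)*9 = 1)
j(b) = 1 - b
(j(S) + 33062) + p(157) = ((1 - 1*181) + 33062) + sqrt(2)*sqrt(157) = ((1 - 181) + 33062) + sqrt(314) = (-180 + 33062) + sqrt(314) = 32882 + sqrt(314)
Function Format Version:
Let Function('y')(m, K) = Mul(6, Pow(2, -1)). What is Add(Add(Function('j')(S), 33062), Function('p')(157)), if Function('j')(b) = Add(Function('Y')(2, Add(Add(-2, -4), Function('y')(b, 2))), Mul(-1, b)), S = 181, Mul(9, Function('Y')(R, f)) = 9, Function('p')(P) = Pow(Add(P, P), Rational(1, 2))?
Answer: Add(32882, Pow(314, Rational(1, 2))) ≈ 32900.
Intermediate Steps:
Function('p')(P) = Mul(Pow(2, Rational(1, 2)), Pow(P, Rational(1, 2))) (Function('p')(P) = Pow(Mul(2, P), Rational(1, 2)) = Mul(Pow(2, Rational(1, 2)), Pow(P, Rational(1, 2))))
Function('y')(m, K) = 3 (Function('y')(m, K) = Mul(6, Rational(1, 2)) = 3)
Function('Y')(R, f) = 1 (Function('Y')(R, f) = Mul(Rational(1, 9), 9) = 1)
Function('j')(b) = Add(1, Mul(-1, b))
Add(Add(Function('j')(S), 33062), Function('p')(157)) = Add(Add(Add(1, Mul(-1, 181)), 33062), Mul(Pow(2, Rational(1, 2)), Pow(157, Rational(1, 2)))) = Add(Add(Add(1, -181), 33062), Pow(314, Rational(1, 2))) = Add(Add(-180, 33062), Pow(314, Rational(1, 2))) = Add(32882, Pow(314, Rational(1, 2)))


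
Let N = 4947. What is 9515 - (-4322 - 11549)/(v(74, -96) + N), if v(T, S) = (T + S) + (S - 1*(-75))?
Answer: 46677431/4904 ≈ 9518.2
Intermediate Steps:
v(T, S) = 75 + T + 2*S (v(T, S) = (S + T) + (S + 75) = (S + T) + (75 + S) = 75 + T + 2*S)
9515 - (-4322 - 11549)/(v(74, -96) + N) = 9515 - (-4322 - 11549)/((75 + 74 + 2*(-96)) + 4947) = 9515 - (-15871)/((75 + 74 - 192) + 4947) = 9515 - (-15871)/(-43 + 4947) = 9515 - (-15871)/4904 = 9515 - 1*(-15871/4904) = 9515 + 15871/4904 = 46677431/4904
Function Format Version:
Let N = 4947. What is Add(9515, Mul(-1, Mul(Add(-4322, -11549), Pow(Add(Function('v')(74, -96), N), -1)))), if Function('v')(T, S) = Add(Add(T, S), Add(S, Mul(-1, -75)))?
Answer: Rational(46677431, 4904) ≈ 9518.2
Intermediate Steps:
Function('v')(T, S) = Add(75, T, Mul(2, S)) (Function('v')(T, S) = Add(Add(S, T), Add(S, 75)) = Add(Add(S, T), Add(75, S)) = Add(75, T, Mul(2, S)))
Add(9515, Mul(-1, Mul(Add(-4322, -11549), Pow(Add(Function('v')(74, -96), N), -1)))) = Add(9515, Mul(-1, Mul(Add(-4322, -11549), Pow(Add(Add(75, 74, Mul(2, -96)), 4947), -1)))) = Add(9515, Mul(-1, Mul(-15871, Pow(Add(Add(75, 74, -192), 4947), -1)))) = Add(9515, Mul(-1, Mul(-15871, Pow(Add(-43, 4947), -1)))) = Add(9515, Mul(-1, Mul(-15871, Pow(4904, -1)))) = Add(9515, Mul(-1, Mul(-15871, Rational(1, 4904)))) = Add(9515, Mul(-1, Rational(-15871, 4904))) = Add(9515, Rational(15871, 4904)) = Rational(46677431, 4904)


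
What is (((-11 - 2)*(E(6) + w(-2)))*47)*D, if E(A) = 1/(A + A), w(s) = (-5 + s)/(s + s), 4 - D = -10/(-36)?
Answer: -450307/108 ≈ -4169.5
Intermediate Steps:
D = 67/18 (D = 4 - (-10)/(-36) = 4 - (-10)*(-1)/36 = 4 - 1*5/18 = 4 - 5/18 = 67/18 ≈ 3.7222)
w(s) = (-5 + s)/(2*s) (w(s) = (-5 + s)/((2*s)) = (-5 + s)*(1/(2*s)) = (-5 + s)/(2*s))
E(A) = 1/(2*A)
(((-11 - 2)*(E(6) + w(-2)))*47)*D = (((-11 - 2)*((½)/6 + (½)*(-5 - 2)/(-2)))*47)*(67/18) = (-13*((½)*(⅙) + (½)*(-½)*(-7))*47)*(67/18) = (-13*(1/12 + 7/4)*47)*(67/18) = (-13*11/6*47)*(67/18) = -143/6*47*(67/18) = -6721/6*67/18 = -450307/108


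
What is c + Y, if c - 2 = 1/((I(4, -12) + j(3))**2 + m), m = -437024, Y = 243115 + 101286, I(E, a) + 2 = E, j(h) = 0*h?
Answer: 150510999059/437020 ≈ 3.4440e+5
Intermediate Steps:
j(h) = 0
I(E, a) = -2 + E
Y = 344401
c = 874039/437020 (c = 2 + 1/(((-2 + 4) + 0)**2 - 437024) = 2 + 1/((2 + 0)**2 - 437024) = 2 + 1/(2**2 - 437024) = 2 + 1/(4 - 437024) = 2 + 1/(-437020) = 2 - 1/437020 = 874039/437020 ≈ 2.0000)
c + Y = 874039/437020 + 344401 = 150510999059/437020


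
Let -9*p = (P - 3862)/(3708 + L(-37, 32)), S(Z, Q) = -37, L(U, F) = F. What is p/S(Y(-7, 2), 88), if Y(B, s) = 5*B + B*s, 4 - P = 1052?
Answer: -491/124542 ≈ -0.0039424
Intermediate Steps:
P = -1048 (P = 4 - 1*1052 = 4 - 1052 = -1048)
p = 491/3366 (p = -(-1048 - 3862)/(9*(3708 + 32)) = -(-4910)/(9*3740) = -⅑*(-491/374) = 491/3366 ≈ 0.14587)
p/S(Y(-7, 2), 88) = (491/3366)/(-37) = (491/3366)*(-1/37) = -491/124542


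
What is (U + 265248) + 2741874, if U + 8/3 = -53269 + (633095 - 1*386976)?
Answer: 9599908/3 ≈ 3.2000e+6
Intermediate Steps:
U = 578542/3 (U = -8/3 + (-53269 + (633095 - 1*386976)) = -8/3 + (-53269 + (633095 - 386976)) = -8/3 + (-53269 + 246119) = -8/3 + 192850 = 578542/3 ≈ 1.9285e+5)
(U + 265248) + 2741874 = (578542/3 + 265248) + 2741874 = 1374286/3 + 2741874 = 9599908/3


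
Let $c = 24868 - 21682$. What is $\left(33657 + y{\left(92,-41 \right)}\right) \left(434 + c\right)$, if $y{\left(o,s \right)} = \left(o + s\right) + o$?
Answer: $122356000$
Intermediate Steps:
$c = 3186$
$y{\left(o,s \right)} = s + 2 o$
$\left(33657 + y{\left(92,-41 \right)}\right) \left(434 + c\right) = \left(33657 + \left(-41 + 2 \cdot 92\right)\right) \left(434 + 3186\right) = \left(33657 + \left(-41 + 184\right)\right) 3620 = \left(33657 + 143\right) 3620 = 33800 \cdot 3620 = 122356000$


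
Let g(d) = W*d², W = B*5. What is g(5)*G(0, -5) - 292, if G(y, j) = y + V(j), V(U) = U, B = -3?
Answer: 1583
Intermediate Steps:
W = -15 (W = -3*5 = -15)
g(d) = -15*d²
G(y, j) = j + y (G(y, j) = y + j = j + y)
g(5)*G(0, -5) - 292 = (-15*5²)*(-5 + 0) - 292 = -15*25*(-5) - 292 = -375*(-5) - 292 = 1875 - 292 = 1583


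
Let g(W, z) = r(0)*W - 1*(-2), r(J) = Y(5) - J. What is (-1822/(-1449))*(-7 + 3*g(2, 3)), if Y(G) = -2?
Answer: -23686/1449 ≈ -16.346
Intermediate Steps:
r(J) = -2 - J
g(W, z) = 2 - 2*W (g(W, z) = (-2 - 1*0)*W - 1*(-2) = (-2 + 0)*W + 2 = -2*W + 2 = 2 - 2*W)
(-1822/(-1449))*(-7 + 3*g(2, 3)) = (-1822/(-1449))*(-7 + 3*(2 - 2*2)) = (-1822*(-1/1449))*(-7 + 3*(2 - 4)) = 1822*(-7 + 3*(-2))/1449 = 1822*(-7 - 6)/1449 = (1822/1449)*(-13) = -23686/1449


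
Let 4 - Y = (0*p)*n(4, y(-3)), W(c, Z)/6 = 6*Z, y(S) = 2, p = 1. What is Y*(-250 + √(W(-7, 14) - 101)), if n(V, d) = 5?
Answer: -1000 + 4*√403 ≈ -919.70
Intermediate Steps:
W(c, Z) = 36*Z (W(c, Z) = 6*(6*Z) = 36*Z)
Y = 4 (Y = 4 - 0*1*5 = 4 - 0*5 = 4 - 1*0 = 4 + 0 = 4)
Y*(-250 + √(W(-7, 14) - 101)) = 4*(-250 + √(36*14 - 101)) = 4*(-250 + √(504 - 101)) = 4*(-250 + √403) = -1000 + 4*√403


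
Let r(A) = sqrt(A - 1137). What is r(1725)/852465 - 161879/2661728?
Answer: -161879/2661728 + 14*sqrt(3)/852465 ≈ -0.060789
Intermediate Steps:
r(A) = sqrt(-1137 + A)
r(1725)/852465 - 161879/2661728 = sqrt(-1137 + 1725)/852465 - 161879/2661728 = sqrt(588)*(1/852465) - 161879*1/2661728 = (14*sqrt(3))*(1/852465) - 161879/2661728 = 14*sqrt(3)/852465 - 161879/2661728 = -161879/2661728 + 14*sqrt(3)/852465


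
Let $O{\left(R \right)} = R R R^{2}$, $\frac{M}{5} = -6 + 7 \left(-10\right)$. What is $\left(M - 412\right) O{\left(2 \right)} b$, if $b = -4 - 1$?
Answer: $63360$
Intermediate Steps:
$M = -380$ ($M = 5 \left(-6 + 7 \left(-10\right)\right) = 5 \left(-6 - 70\right) = 5 \left(-76\right) = -380$)
$b = -5$ ($b = -4 - 1 = -5$)
$O{\left(R \right)} = R^{4}$ ($O{\left(R \right)} = R^{2} R^{2} = R^{4}$)
$\left(M - 412\right) O{\left(2 \right)} b = \left(-380 - 412\right) 2^{4} \left(-5\right) = - 792 \cdot 16 \left(-5\right) = \left(-792\right) \left(-80\right) = 63360$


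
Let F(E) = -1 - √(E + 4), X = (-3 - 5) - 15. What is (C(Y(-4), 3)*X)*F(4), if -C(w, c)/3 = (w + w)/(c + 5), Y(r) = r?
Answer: 69 + 138*√2 ≈ 264.16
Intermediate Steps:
C(w, c) = -6*w/(5 + c) (C(w, c) = -3*(w + w)/(c + 5) = -3*2*w/(5 + c) = -6*w/(5 + c))
X = -23 (X = -8 - 15 = -23)
F(E) = -1 - √(4 + E)
(C(Y(-4), 3)*X)*F(4) = (-6*(-4)/(5 + 3)*(-23))*(-1 - √(4 + 4)) = (-6*(-4)/8*(-23))*(-1 - √8) = (-6*(-4)*⅛*(-23))*(-1 - 2*√2) = (3*(-23))*(-1 - 2*√2) = -69*(-1 - 2*√2) = 69 + 138*√2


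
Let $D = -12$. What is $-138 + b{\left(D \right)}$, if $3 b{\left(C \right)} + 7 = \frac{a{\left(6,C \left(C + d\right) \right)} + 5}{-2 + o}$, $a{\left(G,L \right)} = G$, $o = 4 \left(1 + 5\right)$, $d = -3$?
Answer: $- \frac{841}{6} \approx -140.17$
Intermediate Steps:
$o = 24$ ($o = 4 \cdot 6 = 24$)
$b{\left(C \right)} = - \frac{13}{6}$ ($b{\left(C \right)} = - \frac{7}{3} + \frac{\left(6 + 5\right) \frac{1}{-2 + 24}}{3} = - \frac{7}{3} + \frac{11 \cdot \frac{1}{22}}{3} = - \frac{7}{3} + \frac{1}{3} \cdot \frac{1}{2} = - \frac{7}{3} + \frac{1}{6} = - \frac{13}{6}$)
$-138 + b{\left(D \right)} = -138 - \frac{13}{6} = - \frac{841}{6}$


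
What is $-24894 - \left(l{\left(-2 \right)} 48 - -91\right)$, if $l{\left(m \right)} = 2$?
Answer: $-25081$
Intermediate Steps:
$-24894 - \left(l{\left(-2 \right)} 48 - -91\right) = -24894 - \left(2 \cdot 48 - -91\right) = -24894 - \left(96 + 91\right) = -24894 - 187 = -25081$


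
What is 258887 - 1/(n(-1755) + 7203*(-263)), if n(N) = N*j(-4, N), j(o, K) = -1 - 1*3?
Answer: 488615298304/1887369 ≈ 2.5889e+5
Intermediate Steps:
j(o, K) = -4 (j(o, K) = -1 - 3 = -4)
n(N) = -4*N (n(N) = N*(-4) = -4*N)
258887 - 1/(n(-1755) + 7203*(-263)) = 258887 - 1/(-4*(-1755) + 7203*(-263)) = 258887 - 1/(7020 - 1894389) = 258887 - 1/(-1887369) = 258887 - 1*(-1/1887369) = 258887 + 1/1887369 = 488615298304/1887369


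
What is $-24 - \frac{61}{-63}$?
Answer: $- \frac{1451}{63} \approx -23.032$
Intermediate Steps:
$-24 - \frac{61}{-63} = -24 - - \frac{61}{63} = -24 + \frac{61}{63} = - \frac{1451}{63}$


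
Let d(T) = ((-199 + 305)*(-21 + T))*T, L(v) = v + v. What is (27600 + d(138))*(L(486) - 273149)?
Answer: -473336488452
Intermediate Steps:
L(v) = 2*v
d(T) = T*(-2226 + 106*T) (d(T) = (106*(-21 + T))*T = (-2226 + 106*T)*T = T*(-2226 + 106*T))
(27600 + d(138))*(L(486) - 273149) = (27600 + 106*138*(-21 + 138))*(2*486 - 273149) = (27600 + 106*138*117)*(972 - 273149) = (27600 + 1711476)*(-272177) = 1739076*(-272177) = -473336488452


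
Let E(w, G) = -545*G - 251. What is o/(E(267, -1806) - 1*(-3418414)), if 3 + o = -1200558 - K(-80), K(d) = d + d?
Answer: -63179/231707 ≈ -0.27267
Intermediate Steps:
E(w, G) = -251 - 545*G
K(d) = 2*d
o = -1200401 (o = -3 + (-1200558 - 2*(-80)) = -3 + (-1200558 - 1*(-160)) = -3 + (-1200558 + 160) = -3 - 1200398 = -1200401)
o/(E(267, -1806) - 1*(-3418414)) = -1200401/((-251 - 545*(-1806)) - 1*(-3418414)) = -1200401/((-251 + 984270) + 3418414) = -1200401/(984019 + 3418414) = -1200401/4402433 = -1200401*1/4402433 = -63179/231707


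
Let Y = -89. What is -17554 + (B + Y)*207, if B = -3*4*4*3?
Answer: -65785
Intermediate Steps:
B = -144 (B = -48*3 = -3*48 = -144)
-17554 + (B + Y)*207 = -17554 + (-144 - 89)*207 = -17554 - 233*207 = -17554 - 48231 = -65785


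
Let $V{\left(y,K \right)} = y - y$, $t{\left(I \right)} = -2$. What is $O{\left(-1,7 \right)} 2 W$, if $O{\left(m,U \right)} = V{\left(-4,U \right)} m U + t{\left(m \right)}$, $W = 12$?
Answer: $-48$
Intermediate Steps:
$V{\left(y,K \right)} = 0$
$O{\left(m,U \right)} = -2$ ($O{\left(m,U \right)} = 0 m U - 2 = 0 U - 2 = 0 - 2 = -2$)
$O{\left(-1,7 \right)} 2 W = \left(-2\right) 2 \cdot 12 = \left(-4\right) 12 = -48$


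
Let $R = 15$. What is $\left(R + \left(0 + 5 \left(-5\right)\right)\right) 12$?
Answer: $-120$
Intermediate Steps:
$\left(R + \left(0 + 5 \left(-5\right)\right)\right) 12 = \left(15 + \left(0 + 5 \left(-5\right)\right)\right) 12 = \left(15 + \left(0 - 25\right)\right) 12 = \left(15 - 25\right) 12 = \left(-10\right) 12 = -120$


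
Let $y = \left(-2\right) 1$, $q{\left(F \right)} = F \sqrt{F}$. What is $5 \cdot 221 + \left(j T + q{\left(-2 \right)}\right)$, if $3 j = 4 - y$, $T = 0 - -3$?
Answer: $1111 - 2 i \sqrt{2} \approx 1111.0 - 2.8284 i$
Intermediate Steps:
$T = 3$ ($T = 0 + 3 = 3$)
$q{\left(F \right)} = F^{\frac{3}{2}}$
$y = -2$
$j = 2$ ($j = \frac{4 - -2}{3} = \frac{4 + 2}{3} = \frac{1}{3} \cdot 6 = 2$)
$5 \cdot 221 + \left(j T + q{\left(-2 \right)}\right) = 5 \cdot 221 + \left(2 \cdot 3 + \left(-2\right)^{\frac{3}{2}}\right) = 1105 + \left(6 - 2 i \sqrt{2}\right) = 1111 - 2 i \sqrt{2}$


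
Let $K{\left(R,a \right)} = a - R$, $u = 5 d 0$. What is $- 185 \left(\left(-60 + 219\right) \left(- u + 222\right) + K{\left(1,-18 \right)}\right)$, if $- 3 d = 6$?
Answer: $-6526615$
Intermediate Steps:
$d = -2$ ($d = \left(- \frac{1}{3}\right) 6 = -2$)
$u = 0$ ($u = 5 \left(\left(-2\right) 0\right) = 5 \cdot 0 = 0$)
$- 185 \left(\left(-60 + 219\right) \left(- u + 222\right) + K{\left(1,-18 \right)}\right) = - 185 \left(\left(-60 + 219\right) \left(\left(-1\right) 0 + 222\right) - 19\right) = - 185 \left(159 \left(0 + 222\right) - 19\right) = - 185 \left(159 \cdot 222 - 19\right) = - 185 \left(35298 - 19\right) = \left(-185\right) 35279 = -6526615$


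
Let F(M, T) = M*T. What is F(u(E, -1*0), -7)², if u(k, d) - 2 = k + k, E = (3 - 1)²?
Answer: 4900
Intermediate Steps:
E = 4 (E = 2² = 4)
u(k, d) = 2 + 2*k (u(k, d) = 2 + (k + k) = 2 + 2*k)
F(u(E, -1*0), -7)² = ((2 + 2*4)*(-7))² = ((2 + 8)*(-7))² = (10*(-7))² = (-70)² = 4900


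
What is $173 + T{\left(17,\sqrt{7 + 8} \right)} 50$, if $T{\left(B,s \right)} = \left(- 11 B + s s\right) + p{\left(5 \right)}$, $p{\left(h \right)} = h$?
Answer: $-8177$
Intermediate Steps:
$T{\left(B,s \right)} = 5 + s^{2} - 11 B$ ($T{\left(B,s \right)} = \left(- 11 B + s s\right) + 5 = \left(- 11 B + s^{2}\right) + 5 = \left(s^{2} - 11 B\right) + 5 = 5 + s^{2} - 11 B$)
$173 + T{\left(17,\sqrt{7 + 8} \right)} 50 = 173 + \left(5 + \left(\sqrt{7 + 8}\right)^{2} - 187\right) 50 = 173 + \left(5 + \left(\sqrt{15}\right)^{2} - 187\right) 50 = 173 + \left(5 + 15 - 187\right) 50 = 173 - 8350 = -8177$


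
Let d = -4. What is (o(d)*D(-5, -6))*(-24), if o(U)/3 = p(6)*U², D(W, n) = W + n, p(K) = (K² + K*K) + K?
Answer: 988416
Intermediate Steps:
p(K) = K + 2*K² (p(K) = (K² + K²) + K = 2*K² + K = K + 2*K²)
o(U) = 234*U² (o(U) = 3*((6*(1 + 2*6))*U²) = 3*((6*(1 + 12))*U²) = 3*((6*13)*U²) = 3*(78*U²) = 234*U²)
(o(d)*D(-5, -6))*(-24) = ((234*(-4)²)*(-5 - 6))*(-24) = ((234*16)*(-11))*(-24) = (3744*(-11))*(-24) = -41184*(-24) = 988416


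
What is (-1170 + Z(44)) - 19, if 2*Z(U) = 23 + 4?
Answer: -2351/2 ≈ -1175.5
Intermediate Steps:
Z(U) = 27/2 (Z(U) = (23 + 4)/2 = (½)*27 = 27/2)
(-1170 + Z(44)) - 19 = (-1170 + 27/2) - 19 = -2313/2 - 19 = -2351/2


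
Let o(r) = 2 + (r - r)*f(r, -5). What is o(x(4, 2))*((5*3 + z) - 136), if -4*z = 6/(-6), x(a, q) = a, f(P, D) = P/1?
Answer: -483/2 ≈ -241.50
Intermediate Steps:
f(P, D) = P (f(P, D) = P*1 = P)
z = 1/4 (z = -3/(2*(-6)) = -3*(-1)/(2*6) = -1/4*(-1) = 1/4 ≈ 0.25000)
o(r) = 2 (o(r) = 2 + (r - r)*r = 2 + 0*r = 2 + 0 = 2)
o(x(4, 2))*((5*3 + z) - 136) = 2*((5*3 + 1/4) - 136) = 2*((15 + 1/4) - 136) = 2*(61/4 - 136) = 2*(-483/4) = -483/2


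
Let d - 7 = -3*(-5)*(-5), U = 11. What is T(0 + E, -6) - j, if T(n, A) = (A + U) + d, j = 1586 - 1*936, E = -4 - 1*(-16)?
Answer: -713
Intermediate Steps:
E = 12 (E = -4 + 16 = 12)
j = 650 (j = 1586 - 936 = 650)
d = -68 (d = 7 - 3*(-5)*(-5) = 7 + 15*(-5) = 7 - 75 = -68)
T(n, A) = -57 + A (T(n, A) = (A + 11) - 68 = (11 + A) - 68 = -57 + A)
T(0 + E, -6) - j = (-57 - 6) - 1*650 = -63 - 650 = -713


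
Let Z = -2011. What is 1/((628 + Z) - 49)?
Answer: -1/1432 ≈ -0.00069832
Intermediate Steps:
1/((628 + Z) - 49) = 1/((628 - 2011) - 49) = 1/(-1383 - 49) = 1/(-1432) = -1/1432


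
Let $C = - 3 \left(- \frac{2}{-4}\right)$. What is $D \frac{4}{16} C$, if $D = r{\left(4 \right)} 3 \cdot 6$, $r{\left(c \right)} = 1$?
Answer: $- \frac{27}{4} \approx -6.75$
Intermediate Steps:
$C = - \frac{3}{2}$ ($C = - 3 \left(\left(-2\right) \left(- \frac{1}{4}\right)\right) = \left(-3\right) \frac{1}{2} = - \frac{3}{2} \approx -1.5$)
$D = 18$ ($D = 1 \cdot 3 \cdot 6 = 1 \cdot 18 = 18$)
$D \frac{4}{16} C = 18 \cdot \frac{4}{16} \left(- \frac{3}{2}\right) = 18 \cdot 4 \cdot \frac{1}{16} \left(- \frac{3}{2}\right) = 18 \cdot \frac{1}{4} \left(- \frac{3}{2}\right) = \frac{9}{2} \left(- \frac{3}{2}\right) = - \frac{27}{4}$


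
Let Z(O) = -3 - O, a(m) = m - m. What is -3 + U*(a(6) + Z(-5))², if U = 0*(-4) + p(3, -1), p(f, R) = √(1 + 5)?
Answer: -3 + 4*√6 ≈ 6.7980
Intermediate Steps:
p(f, R) = √6
a(m) = 0
U = √6 (U = 0*(-4) + √6 = 0 + √6 = √6 ≈ 2.4495)
-3 + U*(a(6) + Z(-5))² = -3 + √6*(0 + (-3 - 1*(-5)))² = -3 + √6*(0 + (-3 + 5))² = -3 + √6*(0 + 2)² = -3 + √6*2² = -3 + √6*4 = -3 + 4*√6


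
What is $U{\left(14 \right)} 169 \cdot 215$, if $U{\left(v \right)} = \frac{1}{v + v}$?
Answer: $\frac{36335}{28} \approx 1297.7$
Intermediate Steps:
$U{\left(v \right)} = \frac{1}{2 v}$
$U{\left(14 \right)} 169 \cdot 215 = \frac{1}{2 \cdot 14} \cdot 169 \cdot 215 = \frac{1}{2} \cdot \frac{1}{14} \cdot 169 \cdot 215 = \frac{1}{28} \cdot 169 \cdot 215 = \frac{169}{28} \cdot 215 = \frac{36335}{28}$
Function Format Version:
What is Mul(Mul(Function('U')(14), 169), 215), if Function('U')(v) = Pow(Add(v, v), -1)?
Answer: Rational(36335, 28) ≈ 1297.7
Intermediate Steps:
Function('U')(v) = Mul(Rational(1, 2), Pow(v, -1)) (Function('U')(v) = Pow(Mul(2, v), -1) = Mul(Rational(1, 2), Pow(v, -1)))
Mul(Mul(Function('U')(14), 169), 215) = Mul(Mul(Mul(Rational(1, 2), Pow(14, -1)), 169), 215) = Mul(Mul(Mul(Rational(1, 2), Rational(1, 14)), 169), 215) = Mul(Mul(Rational(1, 28), 169), 215) = Mul(Rational(169, 28), 215) = Rational(36335, 28)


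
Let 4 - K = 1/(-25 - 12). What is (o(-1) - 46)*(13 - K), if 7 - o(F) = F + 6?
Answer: -14608/37 ≈ -394.81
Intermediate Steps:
o(F) = 1 - F (o(F) = 7 - (F + 6) = 7 - (6 + F) = 7 + (-6 - F) = 1 - F)
K = 149/37 (K = 4 - 1/(-25 - 12) = 4 - 1/(-37) = 4 - 1*(-1/37) = 4 + 1/37 = 149/37 ≈ 4.0270)
(o(-1) - 46)*(13 - K) = ((1 - 1*(-1)) - 46)*(13 - 1*149/37) = ((1 + 1) - 46)*(13 - 149/37) = (2 - 46)*(332/37) = -44*332/37 = -14608/37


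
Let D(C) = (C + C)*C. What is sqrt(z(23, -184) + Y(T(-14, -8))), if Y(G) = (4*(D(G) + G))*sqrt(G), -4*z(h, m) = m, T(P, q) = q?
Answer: sqrt(46 + 960*I*sqrt(2)) ≈ 26.499 + 25.617*I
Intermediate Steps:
D(C) = 2*C**2 (D(C) = (2*C)*C = 2*C**2)
z(h, m) = -m/4
Y(G) = sqrt(G)*(4*G + 8*G**2) (Y(G) = (4*(2*G**2 + G))*sqrt(G) = (4*(G + 2*G**2))*sqrt(G) = (4*G + 8*G**2)*sqrt(G) = sqrt(G)*(4*G + 8*G**2))
sqrt(z(23, -184) + Y(T(-14, -8))) = sqrt(-1/4*(-184) + (-8)**(3/2)*(4 + 8*(-8))) = sqrt(46 + (-16*I*sqrt(2))*(4 - 64)) = sqrt(46 - 16*I*sqrt(2)*(-60)) = sqrt(46 + 960*I*sqrt(2))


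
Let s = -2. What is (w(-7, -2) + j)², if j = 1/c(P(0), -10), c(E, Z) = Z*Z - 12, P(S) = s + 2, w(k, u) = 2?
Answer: 31329/7744 ≈ 4.0456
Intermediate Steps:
P(S) = 0 (P(S) = -2 + 2 = 0)
c(E, Z) = -12 + Z² (c(E, Z) = Z² - 12 = -12 + Z²)
j = 1/88 (j = 1/(-12 + (-10)²) = 1/(-12 + 100) = 1/88 ≈ 0.011364)
(w(-7, -2) + j)² = (2 + 1/88)² = (177/88)² = 31329/7744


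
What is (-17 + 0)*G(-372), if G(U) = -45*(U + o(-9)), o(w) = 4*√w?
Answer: -284580 + 9180*I ≈ -2.8458e+5 + 9180.0*I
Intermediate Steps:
G(U) = -540*I - 45*U (G(U) = -45*(U + 4*√(-9)) = -45*(U + 4*(3*I)) = -45*(U + 12*I) = -540*I - 45*U)
(-17 + 0)*G(-372) = (-17 + 0)*(-540*I - 45*(-372)) = -17*(-540*I + 16740) = -17*(16740 - 540*I) = -284580 + 9180*I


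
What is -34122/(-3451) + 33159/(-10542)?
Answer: 11680115/1732402 ≈ 6.7421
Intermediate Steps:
-34122/(-3451) + 33159/(-10542) = -34122*(-1/3451) + 33159*(-1/10542) = 34122/3451 - 1579/502 = 11680115/1732402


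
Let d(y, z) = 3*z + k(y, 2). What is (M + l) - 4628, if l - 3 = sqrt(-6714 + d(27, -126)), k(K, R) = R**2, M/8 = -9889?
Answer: -83737 + 4*I*sqrt(443) ≈ -83737.0 + 84.19*I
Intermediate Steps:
M = -79112 (M = 8*(-9889) = -79112)
d(y, z) = 4 + 3*z (d(y, z) = 3*z + 2**2 = 3*z + 4 = 4 + 3*z)
l = 3 + 4*I*sqrt(443) (l = 3 + sqrt(-6714 + (4 + 3*(-126))) = 3 + sqrt(-6714 + (4 - 378)) = 3 + sqrt(-6714 - 374) = 3 + sqrt(-7088) = 3 + 4*I*sqrt(443) ≈ 3.0 + 84.19*I)
(M + l) - 4628 = (-79112 + (3 + 4*I*sqrt(443))) - 4628 = (-79109 + 4*I*sqrt(443)) - 4628 = -83737 + 4*I*sqrt(443)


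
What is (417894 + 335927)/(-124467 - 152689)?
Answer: -753821/277156 ≈ -2.7198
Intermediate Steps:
(417894 + 335927)/(-124467 - 152689) = 753821/(-277156) = 753821*(-1/277156) = -753821/277156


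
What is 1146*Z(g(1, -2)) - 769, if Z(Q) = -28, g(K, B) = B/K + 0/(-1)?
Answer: -32857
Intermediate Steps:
g(K, B) = B/K (g(K, B) = B/K + 0*(-1) = B/K + 0 = B/K)
1146*Z(g(1, -2)) - 769 = 1146*(-28) - 769 = -32088 - 769 = -32857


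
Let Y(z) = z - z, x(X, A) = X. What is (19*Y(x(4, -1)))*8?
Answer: 0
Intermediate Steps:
Y(z) = 0
(19*Y(x(4, -1)))*8 = (19*0)*8 = 0*8 = 0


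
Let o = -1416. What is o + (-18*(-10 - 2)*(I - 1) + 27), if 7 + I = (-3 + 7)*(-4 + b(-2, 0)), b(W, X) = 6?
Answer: -1389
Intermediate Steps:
I = 1 (I = -7 + (-3 + 7)*(-4 + 6) = -7 + 4*2 = -7 + 8 = 1)
o + (-18*(-10 - 2)*(I - 1) + 27) = -1416 + (-18*(-10 - 2)*(1 - 1) + 27) = -1416 + (-(-216)*0 + 27) = -1416 + (-18*0 + 27) = -1416 + (0 + 27) = -1416 + 27 = -1389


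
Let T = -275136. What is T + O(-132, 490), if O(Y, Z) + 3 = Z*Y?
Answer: -339819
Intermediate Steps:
O(Y, Z) = -3 + Y*Z (O(Y, Z) = -3 + Z*Y = -3 + Y*Z)
T + O(-132, 490) = -275136 + (-3 - 132*490) = -275136 + (-3 - 64680) = -275136 - 64683 = -339819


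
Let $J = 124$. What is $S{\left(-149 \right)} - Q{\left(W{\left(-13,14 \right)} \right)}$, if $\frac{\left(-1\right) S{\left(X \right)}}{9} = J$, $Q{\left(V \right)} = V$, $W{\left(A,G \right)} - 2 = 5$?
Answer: $-1123$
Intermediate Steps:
$W{\left(A,G \right)} = 7$ ($W{\left(A,G \right)} = 2 + 5 = 7$)
$S{\left(X \right)} = -1116$ ($S{\left(X \right)} = \left(-9\right) 124 = -1116$)
$S{\left(-149 \right)} - Q{\left(W{\left(-13,14 \right)} \right)} = -1116 - 7 = -1123$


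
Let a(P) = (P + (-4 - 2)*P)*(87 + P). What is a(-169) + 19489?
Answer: -49801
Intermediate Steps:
a(P) = -5*P*(87 + P) (a(P) = (P - 6*P)*(87 + P) = (-5*P)*(87 + P) = -5*P*(87 + P))
a(-169) + 19489 = -5*(-169)*(87 - 169) + 19489 = -5*(-169)*(-82) + 19489 = -69290 + 19489 = -49801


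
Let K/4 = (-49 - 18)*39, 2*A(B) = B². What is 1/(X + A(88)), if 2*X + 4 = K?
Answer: -1/1356 ≈ -0.00073746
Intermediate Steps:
A(B) = B²/2
K = -10452 (K = 4*((-49 - 18)*39) = 4*(-67*39) = 4*(-2613) = -10452)
X = -5228 (X = -2 + (½)*(-10452) = -2 - 5226 = -5228)
1/(X + A(88)) = 1/(-5228 + (½)*88²) = 1/(-5228 + (½)*7744) = 1/(-5228 + 3872) = 1/(-1356) = -1/1356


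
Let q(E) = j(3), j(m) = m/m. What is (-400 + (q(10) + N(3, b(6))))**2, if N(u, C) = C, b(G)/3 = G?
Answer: 145161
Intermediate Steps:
b(G) = 3*G
j(m) = 1
q(E) = 1
(-400 + (q(10) + N(3, b(6))))**2 = (-400 + (1 + 3*6))**2 = (-400 + (1 + 18))**2 = (-400 + 19)**2 = (-381)**2 = 145161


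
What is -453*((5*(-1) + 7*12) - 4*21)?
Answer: 2265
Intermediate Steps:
-453*((5*(-1) + 7*12) - 4*21) = -453*((-5 + 84) - 84) = -453*(79 - 84) = -453*(-5) = 2265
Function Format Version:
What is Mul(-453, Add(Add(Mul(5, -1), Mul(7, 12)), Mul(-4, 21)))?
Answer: 2265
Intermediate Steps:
Mul(-453, Add(Add(Mul(5, -1), Mul(7, 12)), Mul(-4, 21))) = Mul(-453, Add(Add(-5, 84), -84)) = Mul(-453, Add(79, -84)) = Mul(-453, -5) = 2265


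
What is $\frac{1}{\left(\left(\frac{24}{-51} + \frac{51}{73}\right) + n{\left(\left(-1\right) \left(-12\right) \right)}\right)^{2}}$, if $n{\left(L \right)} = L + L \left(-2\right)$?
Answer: $\frac{1540081}{213422881} \approx 0.0072161$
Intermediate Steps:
$n{\left(L \right)} = - L$ ($n{\left(L \right)} = L - 2 L = - L$)
$\frac{1}{\left(\left(\frac{24}{-51} + \frac{51}{73}\right) + n{\left(\left(-1\right) \left(-12\right) \right)}\right)^{2}} = \frac{1}{\left(\left(\frac{24}{-51} + \frac{51}{73}\right) - \left(-1\right) \left(-12\right)\right)^{2}} = \frac{1}{\left(\left(24 \left(- \frac{1}{51}\right) + 51 \cdot \frac{1}{73}\right) - 12\right)^{2}} = \frac{1}{\left(\left(- \frac{8}{17} + \frac{51}{73}\right) - 12\right)^{2}} = \frac{1}{\left(\frac{283}{1241} - 12\right)^{2}} = \frac{1}{\left(- \frac{14609}{1241}\right)^{2}} = \frac{1}{\frac{213422881}{1540081}} = \frac{1540081}{213422881}$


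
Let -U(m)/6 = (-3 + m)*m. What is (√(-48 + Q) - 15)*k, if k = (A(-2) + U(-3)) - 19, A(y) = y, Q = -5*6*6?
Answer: 1935 - 258*I*√57 ≈ 1935.0 - 1947.9*I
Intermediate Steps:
Q = -180 (Q = -30*6 = -180)
U(m) = -6*m*(-3 + m) (U(m) = -6*(-3 + m)*m = -6*m*(-3 + m))
k = -129 (k = (-2 + 6*(-3)*(3 - 1*(-3))) - 19 = (-2 + 6*(-3)*(3 + 3)) - 19 = (-2 + 6*(-3)*6) - 19 = (-2 - 108) - 19 = -110 - 19 = -129)
(√(-48 + Q) - 15)*k = (√(-48 - 180) - 15)*(-129) = (√(-228) - 15)*(-129) = (2*I*√57 - 15)*(-129) = (-15 + 2*I*√57)*(-129) = 1935 - 258*I*√57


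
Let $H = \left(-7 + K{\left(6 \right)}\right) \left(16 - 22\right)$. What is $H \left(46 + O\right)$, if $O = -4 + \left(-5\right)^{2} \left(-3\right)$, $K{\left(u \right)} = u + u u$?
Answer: $6930$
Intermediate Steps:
$K{\left(u \right)} = u + u^{2}$
$H = -210$ ($H = \left(-7 + 6 \left(1 + 6\right)\right) \left(16 - 22\right) = \left(-7 + 6 \cdot 7\right) \left(-6\right) = \left(-7 + 42\right) \left(-6\right) = 35 \left(-6\right) = -210$)
$O = -79$ ($O = -4 + 25 \left(-3\right) = -4 - 75 = -79$)
$H \left(46 + O\right) = - 210 \left(46 - 79\right) = \left(-210\right) \left(-33\right) = 6930$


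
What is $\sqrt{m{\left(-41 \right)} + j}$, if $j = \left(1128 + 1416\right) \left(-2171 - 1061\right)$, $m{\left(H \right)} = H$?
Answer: $7 i \sqrt{167801} \approx 2867.4 i$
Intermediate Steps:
$j = -8222208$ ($j = 2544 \left(-3232\right) = -8222208$)
$\sqrt{m{\left(-41 \right)} + j} = \sqrt{-41 - 8222208} = \sqrt{-8222249} = 7 i \sqrt{167801}$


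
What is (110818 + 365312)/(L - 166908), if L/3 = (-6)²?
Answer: -15871/5560 ≈ -2.8545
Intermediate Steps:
L = 108 (L = 3*(-6)² = 3*36 = 108)
(110818 + 365312)/(L - 166908) = (110818 + 365312)/(108 - 166908) = 476130/(-166800) = 476130*(-1/166800) = -15871/5560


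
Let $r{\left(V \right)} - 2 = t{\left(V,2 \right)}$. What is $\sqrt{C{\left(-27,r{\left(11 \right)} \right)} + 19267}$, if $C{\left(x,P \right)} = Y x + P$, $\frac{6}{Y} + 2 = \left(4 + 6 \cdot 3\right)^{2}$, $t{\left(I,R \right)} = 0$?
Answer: $\frac{6 \sqrt{31087313}}{241} \approx 138.81$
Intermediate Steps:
$r{\left(V \right)} = 2$ ($r{\left(V \right)} = 2 + 0 = 2$)
$Y = \frac{3}{241}$ ($Y = \frac{6}{-2 + \left(4 + 6 \cdot 3\right)^{2}} = \frac{6}{-2 + \left(4 + 18\right)^{2}} = \frac{6}{-2 + 22^{2}} = \frac{6}{-2 + 484} = \frac{6}{482} = 6 \cdot \frac{1}{482} = \frac{3}{241} \approx 0.012448$)
$C{\left(x,P \right)} = P + \frac{3 x}{241}$ ($C{\left(x,P \right)} = \frac{3 x}{241} + P = P + \frac{3 x}{241}$)
$\sqrt{C{\left(-27,r{\left(11 \right)} \right)} + 19267} = \sqrt{\left(2 + \frac{3}{241} \left(-27\right)\right) + 19267} = \sqrt{\left(2 - \frac{81}{241}\right) + 19267} = \sqrt{\frac{401}{241} + 19267} = \sqrt{\frac{4643748}{241}} = \frac{6 \sqrt{31087313}}{241}$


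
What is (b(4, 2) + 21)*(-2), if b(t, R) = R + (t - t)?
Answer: -46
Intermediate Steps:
b(t, R) = R (b(t, R) = R + 0 = R)
(b(4, 2) + 21)*(-2) = (2 + 21)*(-2) = 23*(-2) = -46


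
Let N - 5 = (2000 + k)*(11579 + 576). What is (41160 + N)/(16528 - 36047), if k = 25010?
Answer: -328347715/19519 ≈ -16822.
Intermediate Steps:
N = 328306555 (N = 5 + (2000 + 25010)*(11579 + 576) = 5 + 27010*12155 = 5 + 328306550 = 328306555)
(41160 + N)/(16528 - 36047) = (41160 + 328306555)/(16528 - 36047) = 328347715/(-19519) = 328347715*(-1/19519) = -328347715/19519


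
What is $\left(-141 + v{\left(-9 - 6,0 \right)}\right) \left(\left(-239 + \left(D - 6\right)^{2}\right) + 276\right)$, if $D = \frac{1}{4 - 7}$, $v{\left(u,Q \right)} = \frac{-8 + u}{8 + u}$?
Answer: $- \frac{669016}{63} \approx -10619.0$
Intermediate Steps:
$v{\left(u,Q \right)} = \frac{-8 + u}{8 + u}$
$D = - \frac{1}{3}$ ($D = \frac{1}{-3} = - \frac{1}{3} \approx -0.33333$)
$\left(-141 + v{\left(-9 - 6,0 \right)}\right) \left(\left(-239 + \left(D - 6\right)^{2}\right) + 276\right) = \left(-141 + \frac{-8 - 15}{8 - 15}\right) \left(\left(-239 + \left(- \frac{1}{3} - 6\right)^{2}\right) + 276\right) = \left(-141 + \frac{-8 - 15}{8 - 15}\right) \left(\left(-239 + \left(- \frac{19}{3}\right)^{2}\right) + 276\right) = \left(-141 + \frac{-8 - 15}{8 - 15}\right) \left(\left(-239 + \frac{361}{9}\right) + 276\right) = \left(-141 + \frac{1}{-7} \left(-23\right)\right) \left(- \frac{1790}{9} + 276\right) = \left(-141 - - \frac{23}{7}\right) \frac{694}{9} = \left(-141 + \frac{23}{7}\right) \frac{694}{9} = \left(- \frac{964}{7}\right) \frac{694}{9} = - \frac{669016}{63}$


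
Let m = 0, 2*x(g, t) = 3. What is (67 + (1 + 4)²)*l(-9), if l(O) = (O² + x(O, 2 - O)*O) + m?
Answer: 6210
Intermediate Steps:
x(g, t) = 3/2 (x(g, t) = (½)*3 = 3/2)
l(O) = O² + 3*O/2 (l(O) = (O² + 3*O/2) + 0 = O² + 3*O/2)
(67 + (1 + 4)²)*l(-9) = (67 + (1 + 4)²)*((½)*(-9)*(3 + 2*(-9))) = (67 + 5²)*((½)*(-9)*(3 - 18)) = (67 + 25)*((½)*(-9)*(-15)) = 92*(135/2) = 6210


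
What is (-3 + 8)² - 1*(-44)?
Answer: 69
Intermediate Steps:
(-3 + 8)² - 1*(-44) = 5² + 44 = 25 + 44 = 69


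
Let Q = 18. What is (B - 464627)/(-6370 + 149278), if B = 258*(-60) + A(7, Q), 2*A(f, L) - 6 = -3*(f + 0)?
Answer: -960229/285816 ≈ -3.3596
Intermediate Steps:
A(f, L) = 3 - 3*f/2 (A(f, L) = 3 + (-3*(f + 0))/2 = 3 + (-3*f)/2 = 3 - 3*f/2)
B = -30975/2 (B = 258*(-60) + (3 - 3/2*7) = -15480 + (3 - 21/2) = -15480 - 15/2 = -30975/2 ≈ -15488.)
(B - 464627)/(-6370 + 149278) = (-30975/2 - 464627)/(-6370 + 149278) = -960229/2/142908 = -960229/2*1/142908 = -960229/285816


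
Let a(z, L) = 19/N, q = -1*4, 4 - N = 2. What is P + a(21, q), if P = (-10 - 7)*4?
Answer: -117/2 ≈ -58.500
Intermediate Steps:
N = 2 (N = 4 - 1*2 = 4 - 2 = 2)
q = -4
a(z, L) = 19/2
P = -68 (P = -17*4 = -68)
P + a(21, q) = -68 + 19/2 = -117/2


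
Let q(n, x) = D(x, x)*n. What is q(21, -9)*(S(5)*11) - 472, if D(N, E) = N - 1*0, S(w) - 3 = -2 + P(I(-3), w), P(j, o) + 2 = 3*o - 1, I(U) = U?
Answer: -27499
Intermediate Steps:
P(j, o) = -3 + 3*o (P(j, o) = -2 + (3*o - 1) = -2 + (-1 + 3*o) = -3 + 3*o)
S(w) = -2 + 3*w (S(w) = 3 + (-2 + (-3 + 3*w)) = 3 + (-5 + 3*w) = -2 + 3*w)
D(N, E) = N (D(N, E) = N + 0 = N)
q(n, x) = n*x (q(n, x) = x*n = n*x)
q(21, -9)*(S(5)*11) - 472 = (21*(-9))*((-2 + 3*5)*11) - 472 = -189*(-2 + 15)*11 - 472 = -2457*11 - 472 = -189*143 - 472 = -27027 - 472 = -27499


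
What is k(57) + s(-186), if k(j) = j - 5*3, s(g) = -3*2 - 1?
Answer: 35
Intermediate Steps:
s(g) = -7 (s(g) = -6 - 1 = -7)
k(j) = -15 + j (k(j) = j - 15 = -15 + j)
k(57) + s(-186) = (-15 + 57) - 7 = 42 - 7 = 35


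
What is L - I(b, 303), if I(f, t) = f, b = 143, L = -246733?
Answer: -246876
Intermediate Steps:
L - I(b, 303) = -246733 - 1*143 = -246733 - 143 = -246876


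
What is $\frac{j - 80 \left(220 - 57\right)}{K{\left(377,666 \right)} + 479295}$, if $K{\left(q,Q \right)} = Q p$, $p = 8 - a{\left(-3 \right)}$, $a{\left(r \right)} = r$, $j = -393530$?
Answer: $- \frac{406570}{486621} \approx -0.8355$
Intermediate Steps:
$p = 11$ ($p = 8 - -3 = 8 + 3 = 11$)
$K{\left(q,Q \right)} = 11 Q$ ($K{\left(q,Q \right)} = Q 11 = 11 Q$)
$\frac{j - 80 \left(220 - 57\right)}{K{\left(377,666 \right)} + 479295} = \frac{-393530 - 80 \left(220 - 57\right)}{11 \cdot 666 + 479295} = \frac{-393530 - 13040}{7326 + 479295} = \frac{-393530 - 13040}{486621} = \left(-406570\right) \frac{1}{486621} = - \frac{406570}{486621}$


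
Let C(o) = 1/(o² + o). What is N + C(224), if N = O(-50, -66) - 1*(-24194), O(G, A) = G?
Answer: 1216857601/50400 ≈ 24144.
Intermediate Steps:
C(o) = 1/(o + o²)
N = 24144 (N = -50 - 1*(-24194) = -50 + 24194 = 24144)
N + C(224) = 24144 + 1/(224*(1 + 224)) = 24144 + (1/224)/225 = 24144 + (1/224)*(1/225) = 24144 + 1/50400 = 1216857601/50400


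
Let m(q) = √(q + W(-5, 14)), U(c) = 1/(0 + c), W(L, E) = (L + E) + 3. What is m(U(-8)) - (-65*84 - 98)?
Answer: 5558 + √190/4 ≈ 5561.4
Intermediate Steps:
W(L, E) = 3 + E + L (W(L, E) = (E + L) + 3 = 3 + E + L)
U(c) = 1/c
m(q) = √(12 + q) (m(q) = √(q + (3 + 14 - 5)) = √(q + 12) = √(12 + q))
m(U(-8)) - (-65*84 - 98) = √(12 + 1/(-8)) - (-65*84 - 98) = √(12 - ⅛) - (-5460 - 98) = √(95/8) - 1*(-5558) = √190/4 + 5558 = 5558 + √190/4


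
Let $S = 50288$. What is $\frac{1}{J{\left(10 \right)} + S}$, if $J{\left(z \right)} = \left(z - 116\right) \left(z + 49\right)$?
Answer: $\frac{1}{44034} \approx 2.271 \cdot 10^{-5}$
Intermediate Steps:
$J{\left(z \right)} = \left(-116 + z\right) \left(49 + z\right)$
$\frac{1}{J{\left(10 \right)} + S} = \frac{1}{\left(-5684 + 10^{2} - 670\right) + 50288} = \frac{1}{\left(-5684 + 100 - 670\right) + 50288} = \frac{1}{-6254 + 50288} = \frac{1}{44034}$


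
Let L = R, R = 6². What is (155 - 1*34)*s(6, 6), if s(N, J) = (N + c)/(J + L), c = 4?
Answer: 605/21 ≈ 28.810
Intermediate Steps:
R = 36
L = 36
s(N, J) = (4 + N)/(36 + J) (s(N, J) = (N + 4)/(J + 36) = (4 + N)/(36 + J))
(155 - 1*34)*s(6, 6) = (155 - 1*34)*((4 + 6)/(36 + 6)) = (155 - 34)*(10/42) = 121*((1/42)*10) = 121*(5/21) = 605/21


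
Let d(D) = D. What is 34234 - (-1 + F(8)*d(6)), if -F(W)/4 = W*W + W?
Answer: 35963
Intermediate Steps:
F(W) = -4*W - 4*W² (F(W) = -4*(W*W + W) = -4*(W² + W) = -4*(W + W²) = -4*W - 4*W²)
34234 - (-1 + F(8)*d(6)) = 34234 - (-1 - 4*8*(1 + 8)*6) = 34234 - (-1 - 4*8*9*6) = 34234 - (-1 - 288*6) = 34234 - (-1 - 1728) = 34234 - 1*(-1729) = 34234 + 1729 = 35963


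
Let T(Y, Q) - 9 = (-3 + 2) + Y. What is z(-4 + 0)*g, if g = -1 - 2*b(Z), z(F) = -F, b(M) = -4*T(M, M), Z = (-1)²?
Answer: 284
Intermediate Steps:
T(Y, Q) = 8 + Y (T(Y, Q) = 9 + ((-3 + 2) + Y) = 9 + (-1 + Y) = 8 + Y)
Z = 1
b(M) = -32 - 4*M (b(M) = -4*(8 + M) = -32 - 4*M)
g = 71 (g = -1 - 2*(-32 - 4*1) = -1 - 2*(-32 - 4) = -1 - 2*(-36) = -1 + 72 = 71)
z(-4 + 0)*g = -(-4 + 0)*71 = -1*(-4)*71 = 4*71 = 284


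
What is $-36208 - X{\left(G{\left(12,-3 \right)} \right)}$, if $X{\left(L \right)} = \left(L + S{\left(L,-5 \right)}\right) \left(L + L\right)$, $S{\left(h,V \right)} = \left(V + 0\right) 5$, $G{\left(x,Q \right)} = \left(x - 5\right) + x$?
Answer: $-35980$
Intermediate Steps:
$G{\left(x,Q \right)} = -5 + 2 x$ ($G{\left(x,Q \right)} = \left(-5 + x\right) + x = -5 + 2 x$)
$S{\left(h,V \right)} = 5 V$ ($S{\left(h,V \right)} = V 5 = 5 V$)
$X{\left(L \right)} = 2 L \left(-25 + L\right)$ ($X{\left(L \right)} = \left(L + 5 \left(-5\right)\right) \left(L + L\right) = \left(L - 25\right) 2 L = \left(-25 + L\right) 2 L = 2 L \left(-25 + L\right)$)
$-36208 - X{\left(G{\left(12,-3 \right)} \right)} = -36208 - 2 \left(-5 + 2 \cdot 12\right) \left(-25 + \left(-5 + 2 \cdot 12\right)\right) = -36208 - 2 \left(-5 + 24\right) \left(-25 + \left(-5 + 24\right)\right) = -36208 - 2 \cdot 19 \left(-25 + 19\right) = -36208 - 2 \cdot 19 \left(-6\right) = -36208 - -228 = -36208 + 228 = -35980$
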